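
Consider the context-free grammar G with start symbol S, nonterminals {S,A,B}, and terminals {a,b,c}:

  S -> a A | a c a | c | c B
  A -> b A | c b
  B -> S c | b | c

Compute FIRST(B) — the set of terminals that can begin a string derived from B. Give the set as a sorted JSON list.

FIRST sets, iterate to fixpoint:
[1]
  A via A→b A: +{b}
  A via A→c b: +{c}
  B via B→b: +{b}
  B via B→c: +{c}
  S via S→a A: +{a}
  S via S→c: +{c}
  FIRST(S)={a,c}  FIRST(A)={b,c}  FIRST(B)={b,c}
[2]
  B via B→S c: +{a}
  FIRST(S)={a,c}  FIRST(A)={b,c}  FIRST(B)={a,b,c}
[3] (no change)
  FIRST(S)={a,c}  FIRST(A)={b,c}  FIRST(B)={a,b,c}

FIRST(B) = ["a", "b", "c"]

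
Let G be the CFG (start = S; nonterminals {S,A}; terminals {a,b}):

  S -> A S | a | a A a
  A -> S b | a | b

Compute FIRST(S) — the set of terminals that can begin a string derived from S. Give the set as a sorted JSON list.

FIRST iteration:
round 1:
  A via A→a: +{a}
  A via A→b: +{b}
  S via S→A S: +{a,b}
  S: {a,b}  A: {a,b}
round 2: (no change)
  S: {a,b}  A: {a,b}

FIRST(S) = ["a", "b"]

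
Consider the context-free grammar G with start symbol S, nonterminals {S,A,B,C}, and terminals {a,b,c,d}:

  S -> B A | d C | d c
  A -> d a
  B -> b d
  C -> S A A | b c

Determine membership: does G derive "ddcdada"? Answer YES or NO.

Convert to CNF:
  S -> B A | T0 C | T0 T3
  A -> T0 T1
  B -> T2 T0
  C -> S X4 | T2 T3
  T0 -> d
  T1 -> a
  T2 -> b
  T3 -> c
  X4 -> A A

Fill CYK table bottom-up:
  cell(0,0) d: {T0}  orig:{}
  cell(1,1) d: {T0}  orig:{}
  cell(2,2) c: {T3}  orig:{}
  cell(3,3) d: {T0}  orig:{}
  cell(4,4) a: {T1}  orig:{}
  cell(5,5) d: {T0}  orig:{}
  cell(6,6) a: {T1}  orig:{}
  cell(0,1) dd: ∅
  cell(1,2) dc: {S}
  cell(2,3) cd: ∅
  cell(3,4) da: {A}
  cell(4,5) ad: ∅
  cell(5,6) da: {A}
  cell(0,2) ddc: ∅
  cell(1,3) dcd: ∅
  cell(2,4) cda: ∅
  cell(3,5) dad: ∅
  cell(4,6) ada: ∅
  cell(0,3) ddcd: ∅
  cell(1,4) dcda: ∅
  cell(2,5) cdad: ∅
  cell(3,6) dada: {X4}  orig:{}
  cell(0,4) ddcda: ∅
  cell(1,5) dcdad: ∅
  cell(2,6) cdada: ∅
  cell(0,5) ddcdad: ∅
  cell(1,6) dcdada: {C}
  cell(0,6) ddcdada: {S}

S ∈ T[0,6] ⇒ YES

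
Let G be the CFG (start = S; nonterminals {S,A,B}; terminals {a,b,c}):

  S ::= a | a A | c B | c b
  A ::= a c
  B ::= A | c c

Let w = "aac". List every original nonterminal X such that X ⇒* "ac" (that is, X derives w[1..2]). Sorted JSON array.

CNF form of G:
  S -> T0 A | T1 B | T1 T2 | a
  A -> T0 T1
  B -> T0 T1 | T1 T1
  T0 -> a
  T1 -> c
  T2 -> b

CYK fill, restricted to cells inside w[1..2]:
  T[1,1] 'a' = {S,T0}  orig:{S}
  T[2,2] 'c' = {T1}  orig:{}
  T[1,2] 'ac' = {A,B}

Original NTs in T[1,2] deriving "ac": ["A", "B"]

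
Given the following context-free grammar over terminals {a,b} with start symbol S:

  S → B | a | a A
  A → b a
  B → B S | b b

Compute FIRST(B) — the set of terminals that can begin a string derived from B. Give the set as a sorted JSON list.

FIRST iteration:
round 1:
  A via A→b a: +{b}
  B via B→b b: +{b}
  S via S→B: +{b}
  S via S→a: +{a}
  S: {a,b}  A: {b}  B: {b}
round 2: (stable)
  S: {a,b}  A: {b}  B: {b}

FIRST(B) = ["b"]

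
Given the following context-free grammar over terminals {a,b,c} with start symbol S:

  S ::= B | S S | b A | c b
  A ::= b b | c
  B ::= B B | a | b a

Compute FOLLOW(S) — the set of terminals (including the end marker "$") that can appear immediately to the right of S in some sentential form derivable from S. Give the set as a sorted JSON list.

Compute FIRST by fixpoint:
iter 1:
  A via A→b b: +{b}
  A via A→c: +{c}
  B via B→a: +{a}
  B via B→b a: +{b}
  S via S→B: +{a,b}
  S via S→c b: +{c}
  FIRST[S]={a,b,c}  FIRST[A]={b,c}  FIRST[B]={a,b}
iter 2: — fixpoint
  FIRST[S]={a,b,c}  FIRST[A]={b,c}  FIRST[B]={a,b}

FOLLOW sets:
initialize: $ ∈ FOLLOW(S)
round 1:
  B→B B: FOLLOW(B) ⊇ FIRST(B) = {a,b}; new: +{a,b}
  S→B: FOLLOW(B) ⊇ FOLLOW(S) ⊇ {$}; new: +{$}
  S→S S: FOLLOW(S) ⊇ FIRST(S) = {a,b,c}; new: +{a,b,c}
  S→b A: FOLLOW(A) ⊇ FOLLOW(S) ⊇ {$,a,b,c}; new: +{$,a,b,c}
  S: {$,a,b,c}  A: {$,a,b,c}  B: {$,a,b}
round 2:
  S→B: FOLLOW(B) ⊇ FOLLOW(S) ⊇ {$,a,b,c}; new: +{c}
  S: {$,a,b,c}  A: {$,a,b,c}  B: {$,a,b,c}
round 3: done
  S: {$,a,b,c}  A: {$,a,b,c}  B: {$,a,b,c}

FOLLOW(S) = ["$", "a", "b", "c"]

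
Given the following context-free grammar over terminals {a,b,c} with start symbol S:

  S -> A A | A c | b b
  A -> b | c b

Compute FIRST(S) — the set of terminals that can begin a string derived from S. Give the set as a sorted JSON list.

FIRST sets, iterate to fixpoint:
pass 1:
  A via A→b: +{b}
  A via A→c b: +{c}
  S via S→A A: +{b,c}
  S: {b,c}  A: {b,c}
pass 2: (no change)
  S: {b,c}  A: {b,c}

FIRST(S) = ["b", "c"]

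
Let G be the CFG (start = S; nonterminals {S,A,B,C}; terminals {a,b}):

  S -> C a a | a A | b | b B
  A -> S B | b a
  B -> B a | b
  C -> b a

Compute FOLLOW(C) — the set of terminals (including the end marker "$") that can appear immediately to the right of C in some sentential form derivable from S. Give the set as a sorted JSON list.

Compute FIRST by fixpoint:
[1]
  A via A→b a: +{b}
  B via B→b: +{b}
  C via C→b a: +{b}
  S via S→C a a: +{b}
  S via S→a A: +{a}
  FIRST(S)={a,b}  FIRST(A)={b}  FIRST(B)={b}  FIRST(C)={b}
[2]
  A via A→S B: +{a}
  FIRST(S)={a,b}  FIRST(A)={a,b}  FIRST(B)={b}  FIRST(C)={b}
[3] — fixpoint
  FIRST(S)={a,b}  FIRST(A)={a,b}  FIRST(B)={b}  FIRST(C)={b}

FOLLOW sets:
initialize: $ ∈ FOLLOW(S)
iter 1:
  A→S B: FOLLOW(S) ⊇ FIRST(B) = {b}; new: +{b}
  B→B a: FOLLOW(B) ⊇ FIRST(a) = {a}; new: +{a}
  S→C a a: FOLLOW(C) ⊇ FIRST(a) = {a}; new: +{a}
  S→a A: FOLLOW(A) ⊇ FOLLOW(S) ⊇ {$,b}; new: +{$,b}
  S→b B: FOLLOW(B) ⊇ FOLLOW(S) ⊇ {$,b}; new: +{$,b}
  S: {$,b}  A: {$,b}  B: {$,a,b}  C: {a}
iter 2: — fixpoint
  S: {$,b}  A: {$,b}  B: {$,a,b}  C: {a}

FOLLOW(C) = ["a"]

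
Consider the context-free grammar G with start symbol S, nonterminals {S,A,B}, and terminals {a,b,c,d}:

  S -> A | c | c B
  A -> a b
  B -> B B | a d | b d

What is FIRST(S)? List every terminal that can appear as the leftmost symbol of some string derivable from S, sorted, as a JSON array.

FIRST sets, iterate to fixpoint:
[1]
  A via A→a b: +{a}
  B via B→a d: +{a}
  B via B→b d: +{b}
  S via S→A: +{a}
  S via S→c: +{c}
  S: {a,c}  A: {a}  B: {a,b}
[2] (stable)
  S: {a,c}  A: {a}  B: {a,b}

FIRST(S) = ["a", "c"]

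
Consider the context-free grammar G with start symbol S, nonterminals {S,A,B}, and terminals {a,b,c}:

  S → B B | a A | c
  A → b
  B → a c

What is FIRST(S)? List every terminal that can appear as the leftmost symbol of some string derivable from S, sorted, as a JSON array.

Compute FIRST by fixpoint:
[1]
  A via A→b: +{b}
  B via B→a c: +{a}
  S via S→B B: +{a}
  S via S→c: +{c}
  FIRST(S)={a,c}  FIRST(A)={b}  FIRST(B)={a}
[2] (no change)
  FIRST(S)={a,c}  FIRST(A)={b}  FIRST(B)={a}

FIRST(S) = ["a", "c"]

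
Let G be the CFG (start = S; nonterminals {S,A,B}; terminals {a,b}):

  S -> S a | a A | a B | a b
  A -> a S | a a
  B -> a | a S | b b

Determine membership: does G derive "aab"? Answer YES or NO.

Convert to CNF:
  S -> S T0 | T0 A | T0 B | T0 T1
  A -> T0 S | T0 T0
  B -> T0 S | T1 T1 | a
  T0 -> a
  T1 -> b

CYK fill:
  [0..0]={B,T0}  "a"  orig:{B}
  [1..1]={B,T0}  "a"  orig:{B}
  [2..2]={T1}  "b"  orig:{}
  [0..1]={A,S}  "aa"
  [1..2]={S}  "ab"
  [0..2]={A,B}  "aab"

S ∉ T[0,2] ⇒ NO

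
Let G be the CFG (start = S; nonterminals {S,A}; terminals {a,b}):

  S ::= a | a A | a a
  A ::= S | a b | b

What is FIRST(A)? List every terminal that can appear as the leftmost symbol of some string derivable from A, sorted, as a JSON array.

FIRST sets, iterate to fixpoint:
pass 1:
  A via A→a b: +{a}
  A via A→b: +{b}
  S via S→a: +{a}
  FIRST[S]={a}  FIRST[A]={a,b}
pass 2: (no change)
  FIRST[S]={a}  FIRST[A]={a,b}

FIRST(A) = ["a", "b"]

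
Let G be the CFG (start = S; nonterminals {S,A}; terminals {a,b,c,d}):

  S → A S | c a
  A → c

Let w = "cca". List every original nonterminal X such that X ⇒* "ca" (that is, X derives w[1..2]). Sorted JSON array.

Convert to CNF:
  S -> A S | T0 T1
  A -> c
  T0 -> c
  T1 -> a

CYK table (by increasing span) (cells [i..j] with 1 ≤ i ≤ j ≤ 2 only):
  cell(1,1) c: {A,T0}  orig:{A}
  cell(2,2) a: {T1}  orig:{}
  cell(1,2) ca: {S}

Original NTs in T[1,2] deriving "ca": ["S"]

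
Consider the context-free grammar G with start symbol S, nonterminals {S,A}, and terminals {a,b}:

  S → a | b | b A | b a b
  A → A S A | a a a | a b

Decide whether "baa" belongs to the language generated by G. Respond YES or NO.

CNF form of G:
  S -> T1 A | T1 X4 | a | b
  A -> A X2 | T0 T1 | T0 X3
  T0 -> a
  T1 -> b
  X2 -> S A
  X3 -> T0 T0
  X4 -> T0 T1

CYK fill:
  T[0,0] 'b' = {S,T1}  orig:{S}
  T[1,1] 'a' = {S,T0}  orig:{S}
  T[2,2] 'a' = {S,T0}  orig:{S}
  T[0,1] 'ba' = ∅
  T[1,2] 'aa' = {X3}  orig:{}
  T[0,2] 'baa' = ∅

S ∉ T[0,2] ⇒ NO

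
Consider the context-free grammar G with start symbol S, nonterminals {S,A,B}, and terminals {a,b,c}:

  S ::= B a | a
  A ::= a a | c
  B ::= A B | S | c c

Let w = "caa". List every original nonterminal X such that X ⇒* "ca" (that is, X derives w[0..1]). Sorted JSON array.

Convert to CNF:
  S -> B T0 | a
  A -> T0 T0 | c
  B -> A B | B T0 | T1 T1 | a
  T0 -> a
  T1 -> c

CYK table (by increasing span), restricted to cells inside w[0..1]:
  cell(0,0) c: {A,T1}  orig:{A}
  cell(1,1) a: {B,S,T0}  orig:{B,S}
  cell(0,1) ca: {B}

Original NTs in T[0,1] deriving "ca": ["B"]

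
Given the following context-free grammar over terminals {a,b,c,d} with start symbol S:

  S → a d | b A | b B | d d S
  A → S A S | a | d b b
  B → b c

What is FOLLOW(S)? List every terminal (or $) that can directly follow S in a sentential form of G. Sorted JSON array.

FIRST iteration:
iter 1:
  A via A→a: +{a}
  A via A→d b b: +{d}
  B via B→b c: +{b}
  S via S→a d: +{a}
  S via S→b A: +{b}
  S via S→d d S: +{d}
  FIRST[S]={a,b,d}  FIRST[A]={a,d}  FIRST[B]={b}
iter 2:
  A via A→S A S: +{b}
  FIRST[S]={a,b,d}  FIRST[A]={a,b,d}  FIRST[B]={b}
iter 3: done
  FIRST[S]={a,b,d}  FIRST[A]={a,b,d}  FIRST[B]={b}

FOLLOW sets:
seed FOLLOW(S) with $
iter 1:
  A→S A S: FOLLOW(S) ⊇ FIRST(A) = {a,b,d}; new: +{a,b,d}
  A→S A S: FOLLOW(A) ⊇ FIRST(S) = {a,b,d}; new: +{a,b,d}
  S→b A: FOLLOW(A) ⊇ FOLLOW(S) ⊇ {$,a,b,d}; new: +{$}
  S→b B: FOLLOW(B) ⊇ FOLLOW(S) ⊇ {$,a,b,d}; new: +{$,a,b,d}
  FOLLOW(S)={$,a,b,d}  FOLLOW(A)={$,a,b,d}  FOLLOW(B)={$,a,b,d}
iter 2: — fixpoint
  FOLLOW(S)={$,a,b,d}  FOLLOW(A)={$,a,b,d}  FOLLOW(B)={$,a,b,d}

FOLLOW(S) = ["$", "a", "b", "d"]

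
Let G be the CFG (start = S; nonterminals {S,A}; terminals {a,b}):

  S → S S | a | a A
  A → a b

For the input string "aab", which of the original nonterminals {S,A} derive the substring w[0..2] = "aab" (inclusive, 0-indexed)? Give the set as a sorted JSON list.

CNF form of G:
  S -> S S | T0 A | a
  A -> T0 T1
  T0 -> a
  T1 -> b

CYK fill — only the sub-triangle for w[0..2]:
  cell(0,0) a: {S,T0}  orig:{S}
  cell(1,1) a: {S,T0}  orig:{S}
  cell(2,2) b: {T1}  orig:{}
  cell(0,1) aa: {S}
  cell(1,2) ab: {A}
  cell(0,2) aab: {S}

Original NTs in T[0,2] deriving "aab": ["S"]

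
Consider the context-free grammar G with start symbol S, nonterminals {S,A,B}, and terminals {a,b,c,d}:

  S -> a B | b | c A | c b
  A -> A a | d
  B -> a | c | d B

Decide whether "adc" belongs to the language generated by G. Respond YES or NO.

CNF form of G:
  S -> T0 B | T2 A | T2 T3 | b
  A -> A T0 | d
  B -> T1 B | a | c
  T0 -> a
  T1 -> d
  T2 -> c
  T3 -> b

CYK table (by increasing span):
  T[0,0] 'a' = {B,T0}  orig:{B}
  T[1,1] 'd' = {A,T1}  orig:{A}
  T[2,2] 'c' = {B,T2}  orig:{B}
  T[0,1] 'ad' = ∅
  T[1,2] 'dc' = {B}
  T[0,2] 'adc' = {S}

S ∈ T[0,2] ⇒ YES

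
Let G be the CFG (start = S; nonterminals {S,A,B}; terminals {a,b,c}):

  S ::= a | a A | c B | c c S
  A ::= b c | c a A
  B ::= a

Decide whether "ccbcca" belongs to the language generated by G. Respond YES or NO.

CNF form of G:
  S -> T1 B | T1 X4 | T2 A | a
  A -> T0 T1 | T1 X3
  B -> a
  T0 -> b
  T1 -> c
  T2 -> a
  X3 -> T2 A
  X4 -> T1 S

CYK fill:
  T[0,0] 'c' = {T1}  orig:{}
  T[1,1] 'c' = {T1}  orig:{}
  T[2,2] 'b' = {T0}  orig:{}
  T[3,3] 'c' = {T1}  orig:{}
  T[4,4] 'c' = {T1}  orig:{}
  T[5,5] 'a' = {B,S,T2}  orig:{B,S}
  T[0,1] 'cc' = ∅
  T[1,2] 'cb' = ∅
  T[2,3] 'bc' = {A}
  T[3,4] 'cc' = ∅
  T[4,5] 'ca' = {S,X4}  orig:{S}
  T[0,2] 'ccb' = ∅
  T[1,3] 'cbc' = ∅
  T[2,4] 'bcc' = ∅
  T[3,5] 'cca' = {S,X4}  orig:{S}
  T[0,3] 'ccbc' = ∅
  T[1,4] 'cbcc' = ∅
  T[2,5] 'bcca' = ∅
  T[0,4] 'ccbcc' = ∅
  T[1,5] 'cbcca' = ∅
  T[0,5] 'ccbcca' = ∅

S ∉ T[0,5] ⇒ NO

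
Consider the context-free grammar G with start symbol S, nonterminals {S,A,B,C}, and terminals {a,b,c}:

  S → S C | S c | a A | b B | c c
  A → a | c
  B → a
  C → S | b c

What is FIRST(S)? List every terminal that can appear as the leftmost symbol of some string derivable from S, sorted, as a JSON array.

Compute FIRST by fixpoint:
[1]
  A via A→a: +{a}
  A via A→c: +{c}
  B via B→a: +{a}
  C via C→b c: +{b}
  S via S→a A: +{a}
  S via S→b B: +{b}
  S via S→c c: +{c}
  S: {a,b,c}  A: {a,c}  B: {a}  C: {b}
[2]
  C via C→S: +{a,c}
  S: {a,b,c}  A: {a,c}  B: {a}  C: {a,b,c}
[3] (no change)
  S: {a,b,c}  A: {a,c}  B: {a}  C: {a,b,c}

FIRST(S) = ["a", "b", "c"]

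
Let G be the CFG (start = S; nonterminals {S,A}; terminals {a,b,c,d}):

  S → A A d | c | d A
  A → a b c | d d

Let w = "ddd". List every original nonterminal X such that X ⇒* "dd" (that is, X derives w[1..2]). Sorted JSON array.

CNF form of G:
  S -> A X5 | T3 A | c
  A -> T0 X4 | T3 T3
  T0 -> a
  T1 -> b
  T2 -> c
  T3 -> d
  X4 -> T1 T2
  X5 -> A T3

Fill CYK table bottom-up, restricted to cells inside w[1..2]:
  [1..1]={T3}  "d"  orig:{}
  [2..2]={T3}  "d"  orig:{}
  [1..2]={A}  "dd"

Original NTs in T[1,2] deriving "dd": ["A"]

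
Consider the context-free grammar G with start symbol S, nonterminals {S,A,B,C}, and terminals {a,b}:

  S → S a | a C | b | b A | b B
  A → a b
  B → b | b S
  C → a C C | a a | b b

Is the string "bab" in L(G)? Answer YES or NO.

Convert to CNF:
  S -> S T0 | T0 C | T1 A | T1 B | b
  A -> T0 T1
  B -> T1 S | b
  C -> T0 T0 | T0 X2 | T1 T1
  T0 -> a
  T1 -> b
  X2 -> C C

CYK fill:
  cell(0,0) b: {B,S,T1}  orig:{B,S}
  cell(1,1) a: {T0}  orig:{}
  cell(2,2) b: {B,S,T1}  orig:{B,S}
  cell(0,1) ba: {S}
  cell(1,2) ab: {A}
  cell(0,2) bab: {S}

S ∈ T[0,2] ⇒ YES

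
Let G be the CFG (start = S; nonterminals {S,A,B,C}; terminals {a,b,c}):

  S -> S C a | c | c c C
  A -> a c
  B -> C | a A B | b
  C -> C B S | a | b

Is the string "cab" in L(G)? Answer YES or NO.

Convert to CNF:
  S -> S X5 | T1 X6 | c
  A -> T0 T1
  B -> C X2 | T0 X3 | a | b
  C -> C X4 | a | b
  T0 -> a
  T1 -> c
  X2 -> B S
  X3 -> A B
  X4 -> B S
  X5 -> C T0
  X6 -> T1 C

CYK table (by increasing span):
  cell(0,0) c: {S,T1}  orig:{S}
  cell(1,1) a: {B,C,T0}  orig:{B,C}
  cell(2,2) b: {B,C}
  cell(0,1) ca: {X6}  orig:{}
  cell(1,2) ab: ∅
  cell(0,2) cab: ∅

S ∉ T[0,2] ⇒ NO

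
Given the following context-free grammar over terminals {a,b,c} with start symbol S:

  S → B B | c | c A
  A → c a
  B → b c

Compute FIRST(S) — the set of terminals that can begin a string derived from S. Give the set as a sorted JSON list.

FIRST iteration:
iter 1:
  A via A→c a: +{c}
  B via B→b c: +{b}
  S via S→B B: +{b}
  S via S→c: +{c}
  FIRST(S)={b,c}  FIRST(A)={c}  FIRST(B)={b}
iter 2: done
  FIRST(S)={b,c}  FIRST(A)={c}  FIRST(B)={b}

FIRST(S) = ["b", "c"]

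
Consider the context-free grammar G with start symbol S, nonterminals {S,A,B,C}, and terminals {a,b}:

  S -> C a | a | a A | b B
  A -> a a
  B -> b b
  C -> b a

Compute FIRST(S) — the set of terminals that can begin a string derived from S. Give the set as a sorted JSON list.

Compute FIRST by fixpoint:
iter 1:
  A via A→a a: +{a}
  B via B→b b: +{b}
  C via C→b a: +{b}
  S via S→C a: +{b}
  S via S→a: +{a}
  FIRST[S]={a,b}  FIRST[A]={a}  FIRST[B]={b}  FIRST[C]={b}
iter 2: (no change)
  FIRST[S]={a,b}  FIRST[A]={a}  FIRST[B]={b}  FIRST[C]={b}

FIRST(S) = ["a", "b"]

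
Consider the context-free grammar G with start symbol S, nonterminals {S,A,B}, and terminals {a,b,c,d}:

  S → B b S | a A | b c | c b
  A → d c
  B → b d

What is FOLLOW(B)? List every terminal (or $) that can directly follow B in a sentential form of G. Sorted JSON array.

FIRST sets, iterate to fixpoint:
round 1:
  A via A→d c: +{d}
  B via B→b d: +{b}
  S via S→B b S: +{b}
  S via S→a A: +{a}
  S via S→c b: +{c}
  FIRST[S]={a,b,c}  FIRST[A]={d}  FIRST[B]={b}
round 2: done
  FIRST[S]={a,b,c}  FIRST[A]={d}  FIRST[B]={b}

Compute FOLLOW by fixpoint:
FOLLOW(S) := {$}
pass 1:
  S→B b S: FOLLOW(B) ⊇ FIRST(b) = {b}; new: +{b}
  S→a A: FOLLOW(A) ⊇ FOLLOW(S) ⊇ {$}; new: +{$}
  FOLLOW(S)={$}  FOLLOW(A)={$}  FOLLOW(B)={b}
pass 2: (no change)
  FOLLOW(S)={$}  FOLLOW(A)={$}  FOLLOW(B)={b}

FOLLOW(B) = ["b"]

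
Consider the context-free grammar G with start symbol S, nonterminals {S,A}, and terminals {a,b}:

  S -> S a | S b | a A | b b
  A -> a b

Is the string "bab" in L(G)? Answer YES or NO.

CNF form of G:
  S -> S T0 | S T1 | T0 A | T1 T1
  A -> T0 T1
  T0 -> a
  T1 -> b

Fill CYK table bottom-up:
  cell(0,0) b: {T1}  orig:{}
  cell(1,1) a: {T0}  orig:{}
  cell(2,2) b: {T1}  orig:{}
  cell(0,1) ba: ∅
  cell(1,2) ab: {A}
  cell(0,2) bab: ∅

S ∉ T[0,2] ⇒ NO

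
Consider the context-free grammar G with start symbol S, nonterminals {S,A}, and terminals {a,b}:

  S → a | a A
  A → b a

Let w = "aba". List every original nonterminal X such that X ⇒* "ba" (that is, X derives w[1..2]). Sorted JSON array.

CNF form of G:
  S -> T1 A | a
  A -> T0 T1
  T0 -> b
  T1 -> a

CYK fill (cells [i..j] with 1 ≤ i ≤ j ≤ 2 only):
  [1..1]={T0}  "b"  orig:{}
  [2..2]={S,T1}  "a"  orig:{S}
  [1..2]={A}  "ba"

Original NTs in T[1,2] deriving "ba": ["A"]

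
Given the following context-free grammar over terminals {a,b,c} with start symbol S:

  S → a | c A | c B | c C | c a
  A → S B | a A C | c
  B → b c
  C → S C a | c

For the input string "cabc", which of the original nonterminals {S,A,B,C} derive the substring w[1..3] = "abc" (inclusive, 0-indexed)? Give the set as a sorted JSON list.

CNF form of G:
  S -> T2 A | T2 B | T2 C | T2 T0 | a
  A -> S B | T0 X3 | c
  B -> T1 T2
  C -> S X4 | c
  T0 -> a
  T1 -> b
  T2 -> c
  X3 -> A C
  X4 -> C T0

CYK fill (cells [i..j] with 1 ≤ i ≤ j ≤ 3 only):
  cell(1,1) a: {S,T0}  orig:{S}
  cell(2,2) b: {T1}  orig:{}
  cell(3,3) c: {A,C,T2}  orig:{A,C}
  cell(1,2) ab: ∅
  cell(2,3) bc: {B}
  cell(1,3) abc: {A}

Original NTs in T[1,3] deriving "abc": ["A"]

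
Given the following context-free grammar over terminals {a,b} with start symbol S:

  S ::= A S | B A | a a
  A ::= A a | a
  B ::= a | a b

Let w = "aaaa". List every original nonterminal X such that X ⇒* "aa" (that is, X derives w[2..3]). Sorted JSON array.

CNF form of G:
  S -> A S | B A | T0 T0
  A -> A T0 | a
  B -> T0 T1 | a
  T0 -> a
  T1 -> b

Fill CYK table bottom-up, restricted to cells inside w[2..3]:
  [2..2]={A,B,T0}  "a"  orig:{A,B}
  [3..3]={A,B,T0}  "a"  orig:{A,B}
  [2..3]={A,S}  "aa"

Original NTs in T[2,3] deriving "aa": ["A", "S"]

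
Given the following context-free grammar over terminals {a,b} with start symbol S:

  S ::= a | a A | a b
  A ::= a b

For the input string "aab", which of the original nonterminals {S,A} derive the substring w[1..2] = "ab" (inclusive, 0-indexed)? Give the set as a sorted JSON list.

Convert to CNF:
  S -> T0 A | T0 T1 | a
  A -> T0 T1
  T0 -> a
  T1 -> b

CYK fill (cells [i..j] with 1 ≤ i ≤ j ≤ 2 only):
  cell(1,1) a: {S,T0}  orig:{S}
  cell(2,2) b: {T1}  orig:{}
  cell(1,2) ab: {A,S}

Original NTs in T[1,2] deriving "ab": ["A", "S"]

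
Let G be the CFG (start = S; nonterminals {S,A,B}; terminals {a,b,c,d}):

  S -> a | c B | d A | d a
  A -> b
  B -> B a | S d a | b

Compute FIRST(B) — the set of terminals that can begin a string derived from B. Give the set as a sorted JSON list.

FIRST iteration:
pass 1:
  A via A→b: +{b}
  B via B→b: +{b}
  S via S→a: +{a}
  S via S→c B: +{c}
  S via S→d A: +{d}
  FIRST(S)={a,c,d}  FIRST(A)={b}  FIRST(B)={b}
pass 2:
  B via B→S d a: +{a,c,d}
  FIRST(S)={a,c,d}  FIRST(A)={b}  FIRST(B)={a,b,c,d}
pass 3: (stable)
  FIRST(S)={a,c,d}  FIRST(A)={b}  FIRST(B)={a,b,c,d}

FIRST(B) = ["a", "b", "c", "d"]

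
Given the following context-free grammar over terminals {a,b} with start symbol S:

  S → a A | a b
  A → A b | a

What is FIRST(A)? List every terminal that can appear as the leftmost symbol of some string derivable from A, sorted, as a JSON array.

FIRST iteration:
pass 1:
  A via A→a: +{a}
  S via S→a A: +{a}
  FIRST(S)={a}  FIRST(A)={a}
pass 2: done
  FIRST(S)={a}  FIRST(A)={a}

FIRST(A) = ["a"]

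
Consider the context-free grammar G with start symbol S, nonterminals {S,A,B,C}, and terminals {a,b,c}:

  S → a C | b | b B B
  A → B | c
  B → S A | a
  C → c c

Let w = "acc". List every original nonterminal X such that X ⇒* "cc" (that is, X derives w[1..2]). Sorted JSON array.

CNF form of G:
  S -> T1 C | T2 X3 | b
  A -> S A | a | c
  B -> S A | a
  C -> T0 T0
  T0 -> c
  T1 -> a
  T2 -> b
  X3 -> B B

Fill CYK table bottom-up, restricted to cells inside w[1..2]:
  cell(1,1) c: {A,T0}  orig:{A}
  cell(2,2) c: {A,T0}  orig:{A}
  cell(1,2) cc: {C}

Original NTs in T[1,2] deriving "cc": ["C"]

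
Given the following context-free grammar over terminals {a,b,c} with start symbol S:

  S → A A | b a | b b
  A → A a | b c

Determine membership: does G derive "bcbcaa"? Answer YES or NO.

CNF form of G:
  S -> A A | T1 T0 | T1 T1
  A -> A T0 | T1 T2
  T0 -> a
  T1 -> b
  T2 -> c

CYK table (by increasing span):
  T[0,0] 'b' = {T1}  orig:{}
  T[1,1] 'c' = {T2}  orig:{}
  T[2,2] 'b' = {T1}  orig:{}
  T[3,3] 'c' = {T2}  orig:{}
  T[4,4] 'a' = {T0}  orig:{}
  T[5,5] 'a' = {T0}  orig:{}
  T[0,1] 'bc' = {A}
  T[1,2] 'cb' = ∅
  T[2,3] 'bc' = {A}
  T[3,4] 'ca' = ∅
  T[4,5] 'aa' = ∅
  T[0,2] 'bcb' = ∅
  T[1,3] 'cbc' = ∅
  T[2,4] 'bca' = {A}
  T[3,5] 'caa' = ∅
  T[0,3] 'bcbc' = {S}
  T[1,4] 'cbca' = ∅
  T[2,5] 'bcaa' = {A}
  T[0,4] 'bcbca' = {S}
  T[1,5] 'cbcaa' = ∅
  T[0,5] 'bcbcaa' = {S}

S ∈ T[0,5] ⇒ YES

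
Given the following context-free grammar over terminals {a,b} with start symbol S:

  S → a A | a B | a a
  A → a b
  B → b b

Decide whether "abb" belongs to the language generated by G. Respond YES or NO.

CNF form of G:
  S -> T0 A | T0 B | T0 T0
  A -> T0 T1
  B -> T1 T1
  T0 -> a
  T1 -> b

CYK table (by increasing span):
  T[0,0] 'a' = {T0}  orig:{}
  T[1,1] 'b' = {T1}  orig:{}
  T[2,2] 'b' = {T1}  orig:{}
  T[0,1] 'ab' = {A}
  T[1,2] 'bb' = {B}
  T[0,2] 'abb' = {S}

S ∈ T[0,2] ⇒ YES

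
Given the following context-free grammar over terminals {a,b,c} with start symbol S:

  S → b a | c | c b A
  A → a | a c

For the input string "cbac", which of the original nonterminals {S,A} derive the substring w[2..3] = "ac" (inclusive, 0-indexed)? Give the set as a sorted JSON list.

CNF form of G:
  S -> T1 X3 | T2 T0 | c
  A -> T0 T1 | a
  T0 -> a
  T1 -> c
  T2 -> b
  X3 -> T2 A

CYK table (by increasing span) (cells [i..j] with 2 ≤ i ≤ j ≤ 3 only):
  [2..2]={A,T0}  "a"  orig:{A}
  [3..3]={S,T1}  "c"  orig:{S}
  [2..3]={A}  "ac"

Original NTs in T[2,3] deriving "ac": ["A"]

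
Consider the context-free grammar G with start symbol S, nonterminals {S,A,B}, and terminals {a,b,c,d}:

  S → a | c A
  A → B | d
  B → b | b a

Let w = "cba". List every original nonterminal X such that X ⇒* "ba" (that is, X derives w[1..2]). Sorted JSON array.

CNF form of G:
  S -> T2 A | a
  A -> T0 T1 | b | d
  B -> T0 T1 | b
  T0 -> b
  T1 -> a
  T2 -> c

Fill CYK table bottom-up — only the sub-triangle for w[1..2]:
  T[1,1] 'b' = {A,B,T0}  orig:{A,B}
  T[2,2] 'a' = {S,T1}  orig:{S}
  T[1,2] 'ba' = {A,B}

Original NTs in T[1,2] deriving "ba": ["A", "B"]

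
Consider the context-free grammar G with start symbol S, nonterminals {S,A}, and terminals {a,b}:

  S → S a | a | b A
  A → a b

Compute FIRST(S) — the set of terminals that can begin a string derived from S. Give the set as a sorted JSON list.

Compute FIRST by fixpoint:
iter 1:
  A via A→a b: +{a}
  S via S→a: +{a}
  S via S→b A: +{b}
  FIRST[S]={a,b}  FIRST[A]={a}
iter 2: — fixpoint
  FIRST[S]={a,b}  FIRST[A]={a}

FIRST(S) = ["a", "b"]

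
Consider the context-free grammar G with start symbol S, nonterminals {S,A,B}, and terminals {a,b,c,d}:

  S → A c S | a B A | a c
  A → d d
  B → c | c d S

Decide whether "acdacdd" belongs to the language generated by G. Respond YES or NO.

CNF form of G:
  S -> A X4 | T2 T1 | T2 X5
  A -> T0 T0
  B -> T1 X3 | c
  T0 -> d
  T1 -> c
  T2 -> a
  X3 -> T0 S
  X4 -> T1 S
  X5 -> B A

CYK fill:
  [0..0]={T2}  "a"  orig:{}
  [1..1]={B,T1}  "c"  orig:{B}
  [2..2]={T0}  "d"  orig:{}
  [3..3]={T2}  "a"  orig:{}
  [4..4]={B,T1}  "c"  orig:{B}
  [5..5]={T0}  "d"  orig:{}
  [6..6]={T0}  "d"  orig:{}
  [0..1]={S}  "ac"
  [1..2]=∅  "cd"
  [2..3]=∅  "da"
  [3..4]={S}  "ac"
  [4..5]=∅  "cd"
  [5..6]={A}  "dd"
  [0..2]=∅  "acd"
  [1..3]=∅  "cda"
  [2..4]={X3}  "dac"  orig:{}
  [3..5]=∅  "acd"
  [4..6]={X5}  "cdd"  orig:{}
  [0..3]=∅  "acda"
  [1..4]={B}  "cdac"
  [2..5]=∅  "dacd"
  [3..6]={S}  "acdd"
  [0..4]=∅  "acdac"
  [1..5]=∅  "cdacd"
  [2..6]={X3}  "dacdd"  orig:{}
  [0..5]=∅  "acdacd"
  [1..6]={B,X5}  "cdacdd"  orig:{B}
  [0..6]={S}  "acdacdd"

S ∈ T[0,6] ⇒ YES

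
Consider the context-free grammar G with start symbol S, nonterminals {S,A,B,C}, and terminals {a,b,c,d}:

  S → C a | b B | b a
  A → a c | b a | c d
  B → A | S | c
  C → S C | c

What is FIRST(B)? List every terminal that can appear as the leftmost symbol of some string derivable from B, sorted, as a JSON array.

Compute FIRST by fixpoint:
pass 1:
  A via A→a c: +{a}
  A via A→b a: +{b}
  A via A→c d: +{c}
  B via B→A: +{a,b,c}
  C via C→c: +{c}
  S via S→C a: +{c}
  S via S→b B: +{b}
  FIRST(S)={b,c}  FIRST(A)={a,b,c}  FIRST(B)={a,b,c}  FIRST(C)={c}
pass 2:
  C via C→S C: +{b}
  FIRST(S)={b,c}  FIRST(A)={a,b,c}  FIRST(B)={a,b,c}  FIRST(C)={b,c}
pass 3: — fixpoint
  FIRST(S)={b,c}  FIRST(A)={a,b,c}  FIRST(B)={a,b,c}  FIRST(C)={b,c}

FIRST(B) = ["a", "b", "c"]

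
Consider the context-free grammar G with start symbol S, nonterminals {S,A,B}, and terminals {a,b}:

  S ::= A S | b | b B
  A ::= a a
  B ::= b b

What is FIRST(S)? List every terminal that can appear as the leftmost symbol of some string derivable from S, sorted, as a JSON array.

FIRST sets, iterate to fixpoint:
iter 1:
  A via A→a a: +{a}
  B via B→b b: +{b}
  S via S→A S: +{a}
  S via S→b: +{b}
  FIRST(S)={a,b}  FIRST(A)={a}  FIRST(B)={b}
iter 2: done
  FIRST(S)={a,b}  FIRST(A)={a}  FIRST(B)={b}

FIRST(S) = ["a", "b"]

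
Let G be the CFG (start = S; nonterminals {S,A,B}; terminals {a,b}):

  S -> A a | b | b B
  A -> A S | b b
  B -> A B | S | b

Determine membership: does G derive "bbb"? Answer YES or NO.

CNF form of G:
  S -> A T1 | T0 B | b
  A -> A S | T0 T0
  B -> A B | A T1 | T0 B | b
  T0 -> b
  T1 -> a

CYK table (by increasing span):
  [0..0]={B,S,T0}  "b"  orig:{B,S}
  [1..1]={B,S,T0}  "b"  orig:{B,S}
  [2..2]={B,S,T0}  "b"  orig:{B,S}
  [0..1]={A,B,S}  "bb"
  [1..2]={A,B,S}  "bb"
  [0..2]={A,B,S}  "bbb"

S ∈ T[0,2] ⇒ YES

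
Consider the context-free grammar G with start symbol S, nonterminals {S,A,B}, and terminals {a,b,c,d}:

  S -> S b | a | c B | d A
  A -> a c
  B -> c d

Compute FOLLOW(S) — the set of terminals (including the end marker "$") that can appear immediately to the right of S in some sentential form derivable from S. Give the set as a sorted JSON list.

Compute FIRST by fixpoint:
round 1:
  A via A→a c: +{a}
  B via B→c d: +{c}
  S via S→a: +{a}
  S via S→c B: +{c}
  S via S→d A: +{d}
  FIRST(S)={a,c,d}  FIRST(A)={a}  FIRST(B)={c}
round 2: (no change)
  FIRST(S)={a,c,d}  FIRST(A)={a}  FIRST(B)={c}

FOLLOW sets:
initialize: $ ∈ FOLLOW(S)
round 1:
  S→S b: FOLLOW(S) ⊇ FIRST(b) = {b}; new: +{b}
  S→c B: FOLLOW(B) ⊇ FOLLOW(S) ⊇ {$,b}; new: +{$,b}
  S→d A: FOLLOW(A) ⊇ FOLLOW(S) ⊇ {$,b}; new: +{$,b}
  FOLLOW(S)={$,b}  FOLLOW(A)={$,b}  FOLLOW(B)={$,b}
round 2: — fixpoint
  FOLLOW(S)={$,b}  FOLLOW(A)={$,b}  FOLLOW(B)={$,b}

FOLLOW(S) = ["$", "b"]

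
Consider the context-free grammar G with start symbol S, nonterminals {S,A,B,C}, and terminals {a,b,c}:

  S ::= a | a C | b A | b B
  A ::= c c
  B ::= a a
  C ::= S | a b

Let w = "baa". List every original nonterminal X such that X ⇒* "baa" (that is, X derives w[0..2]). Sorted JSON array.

CNF form of G:
  S -> T1 C | T2 A | T2 B | a
  A -> T0 T0
  B -> T1 T1
  C -> T1 C | T1 T2 | T2 A | T2 B | a
  T0 -> c
  T1 -> a
  T2 -> b

CYK table (by increasing span) (cells [i..j] with 0 ≤ i ≤ j ≤ 2 only):
  cell(0,0) b: {T2}  orig:{}
  cell(1,1) a: {C,S,T1}  orig:{C,S}
  cell(2,2) a: {C,S,T1}  orig:{C,S}
  cell(0,1) ba: ∅
  cell(1,2) aa: {B,C,S}
  cell(0,2) baa: {C,S}

Original NTs in T[0,2] deriving "baa": ["C", "S"]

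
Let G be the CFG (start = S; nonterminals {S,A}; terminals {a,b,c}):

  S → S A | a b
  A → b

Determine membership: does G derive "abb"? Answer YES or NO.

Convert to CNF:
  S -> S A | T0 T1
  A -> b
  T0 -> a
  T1 -> b

CYK table (by increasing span):
  [0..0]={T0}  "a"  orig:{}
  [1..1]={A,T1}  "b"  orig:{A}
  [2..2]={A,T1}  "b"  orig:{A}
  [0..1]={S}  "ab"
  [1..2]=∅  "bb"
  [0..2]={S}  "abb"

S ∈ T[0,2] ⇒ YES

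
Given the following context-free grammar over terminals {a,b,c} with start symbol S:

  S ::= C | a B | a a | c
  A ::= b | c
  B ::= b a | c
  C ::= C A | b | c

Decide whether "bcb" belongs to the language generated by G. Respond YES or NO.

CNF form of G:
  S -> C A | T1 B | T1 T1 | b | c
  A -> b | c
  B -> T0 T1 | c
  C -> C A | b | c
  T0 -> b
  T1 -> a

Fill CYK table bottom-up:
  [0..0]={A,C,S,T0}  "b"  orig:{A,C,S}
  [1..1]={A,B,C,S}  "c"
  [2..2]={A,C,S,T0}  "b"  orig:{A,C,S}
  [0..1]={C,S}  "bc"
  [1..2]={C,S}  "cb"
  [0..2]={C,S}  "bcb"

S ∈ T[0,2] ⇒ YES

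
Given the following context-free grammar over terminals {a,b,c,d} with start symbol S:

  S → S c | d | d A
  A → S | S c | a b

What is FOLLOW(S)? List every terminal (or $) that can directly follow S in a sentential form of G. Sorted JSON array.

FIRST sets, iterate to fixpoint:
iter 1:
  A via A→a b: +{a}
  S via S→d: +{d}
  FIRST[S]={d}  FIRST[A]={a}
iter 2:
  A via A→S: +{d}
  FIRST[S]={d}  FIRST[A]={a,d}
iter 3: (no change)
  FIRST[S]={d}  FIRST[A]={a,d}

FOLLOW sets:
FOLLOW(S) := {$}
pass 1:
  A→S c: FOLLOW(S) ⊇ FIRST(c) = {c}; new: +{c}
  S→d A: FOLLOW(A) ⊇ FOLLOW(S) ⊇ {$,c}; new: +{$,c}
  FOLLOW(S)={$,c}  FOLLOW(A)={$,c}
pass 2: (no change)
  FOLLOW(S)={$,c}  FOLLOW(A)={$,c}

FOLLOW(S) = ["$", "c"]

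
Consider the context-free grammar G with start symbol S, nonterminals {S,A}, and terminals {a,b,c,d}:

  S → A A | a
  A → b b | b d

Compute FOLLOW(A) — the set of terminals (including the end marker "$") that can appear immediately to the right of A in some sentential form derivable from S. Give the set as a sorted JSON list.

Compute FIRST by fixpoint:
iter 1:
  A via A→b b: +{b}
  S via S→A A: +{b}
  S via S→a: +{a}
  FIRST[S]={a,b}  FIRST[A]={b}
iter 2: (no change)
  FIRST[S]={a,b}  FIRST[A]={b}

Compute FOLLOW by fixpoint:
seed FOLLOW(S) with $
pass 1:
  S→A A: FOLLOW(A) ⊇ FIRST(A) = {b}; new: +{b}
  S→A A: FOLLOW(A) ⊇ FOLLOW(S) ⊇ {$}; new: +{$}
  S: {$}  A: {$,b}
pass 2: (no change)
  S: {$}  A: {$,b}

FOLLOW(A) = ["$", "b"]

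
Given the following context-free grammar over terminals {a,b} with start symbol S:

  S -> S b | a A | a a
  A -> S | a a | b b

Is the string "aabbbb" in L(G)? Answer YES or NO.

CNF form of G:
  S -> S T0 | T1 A | T1 T1
  A -> S T0 | T0 T0 | T1 A | T1 T1
  T0 -> b
  T1 -> a

Fill CYK table bottom-up:
  cell(0,0) a: {T1}  orig:{}
  cell(1,1) a: {T1}  orig:{}
  cell(2,2) b: {T0}  orig:{}
  cell(3,3) b: {T0}  orig:{}
  cell(4,4) b: {T0}  orig:{}
  cell(5,5) b: {T0}  orig:{}
  cell(0,1) aa: {A,S}
  cell(1,2) ab: ∅
  cell(2,3) bb: {A}
  cell(3,4) bb: {A}
  cell(4,5) bb: {A}
  cell(0,2) aab: {A,S}
  cell(1,3) abb: {A,S}
  cell(2,4) bbb: ∅
  cell(3,5) bbb: ∅
  cell(0,3) aabb: {A,S}
  cell(1,4) abbb: {A,S}
  cell(2,5) bbbb: ∅
  cell(0,4) aabbb: {A,S}
  cell(1,5) abbbb: {A,S}
  cell(0,5) aabbbb: {A,S}

S ∈ T[0,5] ⇒ YES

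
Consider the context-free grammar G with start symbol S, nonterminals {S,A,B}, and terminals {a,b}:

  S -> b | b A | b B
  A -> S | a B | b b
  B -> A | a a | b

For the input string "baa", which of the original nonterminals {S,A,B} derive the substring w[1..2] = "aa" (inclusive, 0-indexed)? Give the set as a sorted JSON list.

CNF form of G:
  S -> T1 A | T1 B | b
  A -> T0 B | T1 A | T1 B | T1 T1 | b
  B -> T0 B | T0 T0 | T1 A | T1 B | T1 T1 | b
  T0 -> a
  T1 -> b

Fill CYK table bottom-up (cells [i..j] with 1 ≤ i ≤ j ≤ 2 only):
  cell(1,1) a: {T0}  orig:{}
  cell(2,2) a: {T0}  orig:{}
  cell(1,2) aa: {B}

Original NTs in T[1,2] deriving "aa": ["B"]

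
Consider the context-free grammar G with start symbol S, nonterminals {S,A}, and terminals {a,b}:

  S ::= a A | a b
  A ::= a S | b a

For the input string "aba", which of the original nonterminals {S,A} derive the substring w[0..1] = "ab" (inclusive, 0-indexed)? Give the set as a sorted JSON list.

CNF form of G:
  S -> T0 A | T0 T1
  A -> T0 S | T1 T0
  T0 -> a
  T1 -> b

CYK table (by increasing span) — only the sub-triangle for w[0..1]:
  [0..0]={T0}  "a"  orig:{}
  [1..1]={T1}  "b"  orig:{}
  [0..1]={S}  "ab"

Original NTs in T[0,1] deriving "ab": ["S"]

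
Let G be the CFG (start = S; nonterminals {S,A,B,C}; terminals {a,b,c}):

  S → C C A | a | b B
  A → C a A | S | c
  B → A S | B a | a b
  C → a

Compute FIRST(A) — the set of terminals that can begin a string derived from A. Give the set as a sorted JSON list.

FIRST iteration:
round 1:
  A via A→c: +{c}
  B via B→A S: +{c}
  B via B→a b: +{a}
  C via C→a: +{a}
  S via S→C C A: +{a}
  S via S→b B: +{b}
  S: {a,b}  A: {c}  B: {a,c}  C: {a}
round 2:
  A via A→C a A: +{a}
  A via A→S: +{b}
  B via B→A S: +{b}
  S: {a,b}  A: {a,b,c}  B: {a,b,c}  C: {a}
round 3: (stable)
  S: {a,b}  A: {a,b,c}  B: {a,b,c}  C: {a}

FIRST(A) = ["a", "b", "c"]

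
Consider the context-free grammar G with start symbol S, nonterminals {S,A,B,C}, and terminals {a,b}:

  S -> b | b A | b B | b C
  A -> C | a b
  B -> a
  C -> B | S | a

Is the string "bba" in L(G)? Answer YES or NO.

CNF form of G:
  S -> T1 A | T1 B | T1 C | b
  A -> T0 T1 | T1 A | T1 B | T1 C | a | b
  B -> a
  C -> T1 A | T1 B | T1 C | a | b
  T0 -> a
  T1 -> b

CYK fill:
  T[0,0] 'b' = {A,C,S,T1}  orig:{A,C,S}
  T[1,1] 'b' = {A,C,S,T1}  orig:{A,C,S}
  T[2,2] 'a' = {A,B,C,T0}  orig:{A,B,C}
  T[0,1] 'bb' = {A,C,S}
  T[1,2] 'ba' = {A,C,S}
  T[0,2] 'bba' = {A,C,S}

S ∈ T[0,2] ⇒ YES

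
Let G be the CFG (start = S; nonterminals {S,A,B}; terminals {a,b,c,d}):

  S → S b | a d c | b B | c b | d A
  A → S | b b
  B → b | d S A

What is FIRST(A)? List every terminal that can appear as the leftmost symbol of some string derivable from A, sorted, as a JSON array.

FIRST iteration:
round 1:
  A via A→b b: +{b}
  B via B→b: +{b}
  B via B→d S A: +{d}
  S via S→a d c: +{a}
  S via S→b B: +{b}
  S via S→c b: +{c}
  S via S→d A: +{d}
  FIRST[S]={a,b,c,d}  FIRST[A]={b}  FIRST[B]={b,d}
round 2:
  A via A→S: +{a,c,d}
  FIRST[S]={a,b,c,d}  FIRST[A]={a,b,c,d}  FIRST[B]={b,d}
round 3: done
  FIRST[S]={a,b,c,d}  FIRST[A]={a,b,c,d}  FIRST[B]={b,d}

FIRST(A) = ["a", "b", "c", "d"]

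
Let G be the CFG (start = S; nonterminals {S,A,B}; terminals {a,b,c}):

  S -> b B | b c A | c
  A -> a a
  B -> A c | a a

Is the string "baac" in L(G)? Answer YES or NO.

CNF form of G:
  S -> T2 B | T2 X3 | c
  A -> T0 T0
  B -> A T1 | T0 T0
  T0 -> a
  T1 -> c
  T2 -> b
  X3 -> T1 A

Fill CYK table bottom-up:
  [0..0]={T2}  "b"  orig:{}
  [1..1]={T0}  "a"  orig:{}
  [2..2]={T0}  "a"  orig:{}
  [3..3]={S,T1}  "c"  orig:{S}
  [0..1]=∅  "ba"
  [1..2]={A,B}  "aa"
  [2..3]=∅  "ac"
  [0..2]={S}  "baa"
  [1..3]={B}  "aac"
  [0..3]={S}  "baac"

S ∈ T[0,3] ⇒ YES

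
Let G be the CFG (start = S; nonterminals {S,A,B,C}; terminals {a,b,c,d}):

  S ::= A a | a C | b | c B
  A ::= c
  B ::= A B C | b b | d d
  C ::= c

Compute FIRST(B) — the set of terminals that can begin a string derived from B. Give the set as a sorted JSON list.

Compute FIRST by fixpoint:
iter 1:
  A via A→c: +{c}
  B via B→A B C: +{c}
  B via B→b b: +{b}
  B via B→d d: +{d}
  C via C→c: +{c}
  S via S→A a: +{c}
  S via S→a C: +{a}
  S via S→b: +{b}
  FIRST(S)={a,b,c}  FIRST(A)={c}  FIRST(B)={b,c,d}  FIRST(C)={c}
iter 2: (stable)
  FIRST(S)={a,b,c}  FIRST(A)={c}  FIRST(B)={b,c,d}  FIRST(C)={c}

FIRST(B) = ["b", "c", "d"]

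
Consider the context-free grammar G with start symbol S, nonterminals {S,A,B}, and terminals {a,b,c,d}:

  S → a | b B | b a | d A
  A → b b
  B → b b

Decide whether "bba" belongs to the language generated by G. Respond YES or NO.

CNF form of G:
  S -> T0 B | T0 T1 | T2 A | a
  A -> T0 T0
  B -> T0 T0
  T0 -> b
  T1 -> a
  T2 -> d

CYK table (by increasing span):
  T[0,0] 'b' = {T0}  orig:{}
  T[1,1] 'b' = {T0}  orig:{}
  T[2,2] 'a' = {S,T1}  orig:{S}
  T[0,1] 'bb' = {A,B}
  T[1,2] 'ba' = {S}
  T[0,2] 'bba' = ∅

S ∉ T[0,2] ⇒ NO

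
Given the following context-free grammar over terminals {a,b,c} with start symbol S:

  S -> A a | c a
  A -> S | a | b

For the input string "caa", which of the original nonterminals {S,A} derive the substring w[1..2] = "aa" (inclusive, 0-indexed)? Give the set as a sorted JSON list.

CNF form of G:
  S -> A T0 | T1 T0
  A -> A T0 | T1 T0 | a | b
  T0 -> a
  T1 -> c

Fill CYK table bottom-up (cells [i..j] with 1 ≤ i ≤ j ≤ 2 only):
  T[1,1] 'a' = {A,T0}  orig:{A}
  T[2,2] 'a' = {A,T0}  orig:{A}
  T[1,2] 'aa' = {A,S}

Original NTs in T[1,2] deriving "aa": ["A", "S"]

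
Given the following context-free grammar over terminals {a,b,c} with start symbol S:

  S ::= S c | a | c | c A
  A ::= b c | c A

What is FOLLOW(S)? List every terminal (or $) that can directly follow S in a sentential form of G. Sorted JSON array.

FIRST sets, iterate to fixpoint:
pass 1:
  A via A→b c: +{b}
  A via A→c A: +{c}
  S via S→a: +{a}
  S via S→c: +{c}
  FIRST[S]={a,c}  FIRST[A]={b,c}
pass 2: (no change)
  FIRST[S]={a,c}  FIRST[A]={b,c}

FOLLOW iteration:
FOLLOW(S) := {$}
round 1:
  S→S c: FOLLOW(S) ⊇ FIRST(c) = {c}; new: +{c}
  S→c A: FOLLOW(A) ⊇ FOLLOW(S) ⊇ {$,c}; new: +{$,c}
  FOLLOW(S)={$,c}  FOLLOW(A)={$,c}
round 2: — fixpoint
  FOLLOW(S)={$,c}  FOLLOW(A)={$,c}

FOLLOW(S) = ["$", "c"]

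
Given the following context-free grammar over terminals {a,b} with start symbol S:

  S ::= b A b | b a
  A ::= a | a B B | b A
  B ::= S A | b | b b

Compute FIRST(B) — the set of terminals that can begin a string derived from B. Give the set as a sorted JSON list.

Compute FIRST by fixpoint:
[1]
  A via A→a: +{a}
  A via A→b A: +{b}
  B via B→b: +{b}
  S via S→b A b: +{b}
  FIRST(S)={b}  FIRST(A)={a,b}  FIRST(B)={b}
[2] (no change)
  FIRST(S)={b}  FIRST(A)={a,b}  FIRST(B)={b}

FIRST(B) = ["b"]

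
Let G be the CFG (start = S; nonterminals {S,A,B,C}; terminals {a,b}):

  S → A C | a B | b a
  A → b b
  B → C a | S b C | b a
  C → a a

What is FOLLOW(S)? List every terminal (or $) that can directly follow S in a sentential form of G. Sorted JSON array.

Compute FIRST by fixpoint:
iter 1:
  A via A→b b: +{b}
  B via B→b a: +{b}
  C via C→a a: +{a}
  S via S→A C: +{b}
  S via S→a B: +{a}
  FIRST[S]={a,b}  FIRST[A]={b}  FIRST[B]={b}  FIRST[C]={a}
iter 2:
  B via B→C a: +{a}
  FIRST[S]={a,b}  FIRST[A]={b}  FIRST[B]={a,b}  FIRST[C]={a}
iter 3: done
  FIRST[S]={a,b}  FIRST[A]={b}  FIRST[B]={a,b}  FIRST[C]={a}

Compute FOLLOW by fixpoint:
FOLLOW(S) := {$}
iter 1:
  B→C a: FOLLOW(C) ⊇ FIRST(a) = {a}; new: +{a}
  B→S b C: FOLLOW(S) ⊇ FIRST(b) = {b}; new: +{b}
  S→A C: FOLLOW(A) ⊇ FIRST(C) = {a}; new: +{a}
  S→A C: FOLLOW(C) ⊇ FOLLOW(S) ⊇ {$,b}; new: +{$,b}
  S→a B: FOLLOW(B) ⊇ FOLLOW(S) ⊇ {$,b}; new: +{$,b}
  S: {$,b}  A: {a}  B: {$,b}  C: {$,a,b}
iter 2: (no change)
  S: {$,b}  A: {a}  B: {$,b}  C: {$,a,b}

FOLLOW(S) = ["$", "b"]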